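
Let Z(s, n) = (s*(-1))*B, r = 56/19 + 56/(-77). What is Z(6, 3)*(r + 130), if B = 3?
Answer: -497412/209 ≈ -2380.0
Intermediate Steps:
r = 464/209 (r = 56*(1/19) + 56*(-1/77) = 56/19 - 8/11 = 464/209 ≈ 2.2201)
Z(s, n) = -3*s (Z(s, n) = (s*(-1))*3 = -s*3 = -3*s)
Z(6, 3)*(r + 130) = (-3*6)*(464/209 + 130) = -18*27634/209 = -497412/209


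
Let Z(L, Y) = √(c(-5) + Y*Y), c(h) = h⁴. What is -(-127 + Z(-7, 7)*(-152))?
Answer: 127 + 152*√674 ≈ 4073.1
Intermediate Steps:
Z(L, Y) = √(625 + Y²) (Z(L, Y) = √((-5)⁴ + Y*Y) = √(625 + Y²))
-(-127 + Z(-7, 7)*(-152)) = -(-127 + √(625 + 7²)*(-152)) = -(-127 + √(625 + 49)*(-152)) = -(-127 + √674*(-152)) = -(-127 - 152*√674) = 127 + 152*√674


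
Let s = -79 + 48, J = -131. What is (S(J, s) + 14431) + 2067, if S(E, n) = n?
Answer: 16467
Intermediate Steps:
s = -31
(S(J, s) + 14431) + 2067 = (-31 + 14431) + 2067 = 14400 + 2067 = 16467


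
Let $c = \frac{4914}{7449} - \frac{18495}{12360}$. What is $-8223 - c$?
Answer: $- \frac{1294036953}{157384} \approx -8222.2$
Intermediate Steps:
$c = - \frac{131679}{157384}$ ($c = 4914 \cdot \frac{1}{7449} - \frac{1233}{824} = \frac{126}{191} - \frac{1233}{824} = - \frac{131679}{157384} \approx -0.83667$)
$-8223 - c = -8223 - - \frac{131679}{157384} = -8223 + \frac{131679}{157384} = - \frac{1294036953}{157384}$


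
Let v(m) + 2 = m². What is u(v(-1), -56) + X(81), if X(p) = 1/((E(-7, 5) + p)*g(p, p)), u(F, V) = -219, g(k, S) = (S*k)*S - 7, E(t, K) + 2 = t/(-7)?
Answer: -9310723679/42514720 ≈ -219.00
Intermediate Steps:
E(t, K) = -2 - t/7 (E(t, K) = -2 + t/(-7) = -2 + t*(-⅐) = -2 - t/7)
g(k, S) = -7 + k*S² (g(k, S) = k*S² - 7 = -7 + k*S²)
v(m) = -2 + m²
X(p) = 1/((-1 + p)*(-7 + p³)) (X(p) = 1/(((-2 - ⅐*(-7)) + p)*(-7 + p*p²)) = 1/(((-2 + 1) + p)*(-7 + p³)) = 1/((-1 + p)*(-7 + p³)))
u(v(-1), -56) + X(81) = -219 + 1/((-1 + 81)*(-7 + 81³)) = -219 + 1/(80*(-7 + 531441)) = -219 + (1/80)/531434 = -219 + (1/80)*(1/531434) = -219 + 1/42514720 = -9310723679/42514720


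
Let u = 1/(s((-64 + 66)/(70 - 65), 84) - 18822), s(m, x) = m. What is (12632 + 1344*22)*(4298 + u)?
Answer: 4267223688450/23527 ≈ 1.8138e+8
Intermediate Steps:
u = -5/94108 (u = 1/((-64 + 66)/(70 - 65) - 18822) = 1/(2/5 - 18822) = 1/(-94108/5) = -5/94108 ≈ -5.3130e-5)
(12632 + 1344*22)*(4298 + u) = (12632 + 1344*22)*(4298 - 5/94108) = (12632 + 29568)*(404476179/94108) = 42200*(404476179/94108) = 4267223688450/23527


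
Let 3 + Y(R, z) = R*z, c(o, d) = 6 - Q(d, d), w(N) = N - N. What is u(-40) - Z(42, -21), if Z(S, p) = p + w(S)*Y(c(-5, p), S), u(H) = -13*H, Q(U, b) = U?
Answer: 541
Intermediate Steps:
w(N) = 0
c(o, d) = 6 - d
Y(R, z) = -3 + R*z
Z(S, p) = p (Z(S, p) = p + 0*(-3 + (6 - p)*S) = p + 0*(-3 + S*(6 - p)) = p + 0 = p)
u(-40) - Z(42, -21) = -13*(-40) - 1*(-21) = 520 + 21 = 541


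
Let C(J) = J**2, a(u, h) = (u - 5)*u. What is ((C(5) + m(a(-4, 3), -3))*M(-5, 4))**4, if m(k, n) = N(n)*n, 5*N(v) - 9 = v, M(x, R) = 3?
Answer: 10617447681/625 ≈ 1.6988e+7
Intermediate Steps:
N(v) = 9/5 + v/5
a(u, h) = u*(-5 + u) (a(u, h) = (-5 + u)*u = u*(-5 + u))
m(k, n) = n*(9/5 + n/5) (m(k, n) = (9/5 + n/5)*n = n*(9/5 + n/5))
((C(5) + m(a(-4, 3), -3))*M(-5, 4))**4 = ((5**2 + (1/5)*(-3)*(9 - 3))*3)**4 = ((25 + (1/5)*(-3)*6)*3)**4 = ((25 - 18/5)*3)**4 = ((107/5)*3)**4 = (321/5)**4 = 10617447681/625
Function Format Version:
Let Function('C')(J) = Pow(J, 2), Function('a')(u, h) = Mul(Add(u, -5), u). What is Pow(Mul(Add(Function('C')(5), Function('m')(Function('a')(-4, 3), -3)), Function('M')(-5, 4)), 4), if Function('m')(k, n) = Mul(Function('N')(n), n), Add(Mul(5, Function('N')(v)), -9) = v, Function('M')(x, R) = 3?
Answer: Rational(10617447681, 625) ≈ 1.6988e+7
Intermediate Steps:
Function('N')(v) = Add(Rational(9, 5), Mul(Rational(1, 5), v))
Function('a')(u, h) = Mul(u, Add(-5, u)) (Function('a')(u, h) = Mul(Add(-5, u), u) = Mul(u, Add(-5, u)))
Function('m')(k, n) = Mul(n, Add(Rational(9, 5), Mul(Rational(1, 5), n))) (Function('m')(k, n) = Mul(Add(Rational(9, 5), Mul(Rational(1, 5), n)), n) = Mul(n, Add(Rational(9, 5), Mul(Rational(1, 5), n))))
Pow(Mul(Add(Function('C')(5), Function('m')(Function('a')(-4, 3), -3)), Function('M')(-5, 4)), 4) = Pow(Mul(Add(Pow(5, 2), Mul(Rational(1, 5), -3, Add(9, -3))), 3), 4) = Pow(Mul(Add(25, Mul(Rational(1, 5), -3, 6)), 3), 4) = Pow(Mul(Add(25, Rational(-18, 5)), 3), 4) = Pow(Mul(Rational(107, 5), 3), 4) = Pow(Rational(321, 5), 4) = Rational(10617447681, 625)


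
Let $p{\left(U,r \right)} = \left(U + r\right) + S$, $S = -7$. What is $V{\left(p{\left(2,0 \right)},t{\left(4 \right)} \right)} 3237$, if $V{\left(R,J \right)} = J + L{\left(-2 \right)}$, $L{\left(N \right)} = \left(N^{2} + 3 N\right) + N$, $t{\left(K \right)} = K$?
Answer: $0$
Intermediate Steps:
$p{\left(U,r \right)} = -7 + U + r$ ($p{\left(U,r \right)} = \left(U + r\right) - 7 = -7 + U + r$)
$L{\left(N \right)} = N^{2} + 4 N$
$V{\left(R,J \right)} = -4 + J$ ($V{\left(R,J \right)} = J - 2 \left(4 - 2\right) = J - 4 = -4 + J$)
$V{\left(p{\left(2,0 \right)},t{\left(4 \right)} \right)} 3237 = \left(-4 + 4\right) 3237 = 0 \cdot 3237 = 0$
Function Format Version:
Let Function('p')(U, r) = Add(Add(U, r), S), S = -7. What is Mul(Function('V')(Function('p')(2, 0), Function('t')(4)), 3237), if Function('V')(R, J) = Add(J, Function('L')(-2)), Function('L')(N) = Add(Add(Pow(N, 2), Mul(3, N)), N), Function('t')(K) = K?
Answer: 0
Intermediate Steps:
Function('p')(U, r) = Add(-7, U, r) (Function('p')(U, r) = Add(Add(U, r), -7) = Add(-7, U, r))
Function('L')(N) = Add(Pow(N, 2), Mul(4, N))
Function('V')(R, J) = Add(-4, J) (Function('V')(R, J) = Add(J, Mul(-2, Add(4, -2))) = Add(J, Mul(-2, 2)) = Add(J, -4) = Add(-4, J))
Mul(Function('V')(Function('p')(2, 0), Function('t')(4)), 3237) = Mul(Add(-4, 4), 3237) = Mul(0, 3237) = 0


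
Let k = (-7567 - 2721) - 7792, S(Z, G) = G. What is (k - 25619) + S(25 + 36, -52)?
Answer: -43751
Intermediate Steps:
k = -18080 (k = -10288 - 7792 = -18080)
(k - 25619) + S(25 + 36, -52) = (-18080 - 25619) - 52 = -43699 - 52 = -43751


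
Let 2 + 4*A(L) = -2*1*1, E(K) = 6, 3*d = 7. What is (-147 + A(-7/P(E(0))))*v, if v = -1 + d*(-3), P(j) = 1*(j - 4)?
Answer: 1184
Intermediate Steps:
d = 7/3 (d = (⅓)*7 = 7/3 ≈ 2.3333)
P(j) = -4 + j (P(j) = 1*(-4 + j) = -4 + j)
v = -8 (v = -1 + (7/3)*(-3) = -1 - 7 = -8)
A(L) = -1 (A(L) = -½ + (-2*1*1)/4 = -½ + (-2*1)/4 = -½ + (¼)*(-2) = -½ - ½ = -1)
(-147 + A(-7/P(E(0))))*v = (-147 - 1)*(-8) = -148*(-8) = 1184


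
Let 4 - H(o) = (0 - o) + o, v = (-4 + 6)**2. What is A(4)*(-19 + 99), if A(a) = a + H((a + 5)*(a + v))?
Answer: 640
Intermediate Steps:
v = 4 (v = 2**2 = 4)
H(o) = 4 (H(o) = 4 - ((0 - o) + o) = 4 - (-o + o) = 4 - 1*0 = 4 + 0 = 4)
A(a) = 4 + a (A(a) = a + 4 = 4 + a)
A(4)*(-19 + 99) = (4 + 4)*(-19 + 99) = 8*80 = 640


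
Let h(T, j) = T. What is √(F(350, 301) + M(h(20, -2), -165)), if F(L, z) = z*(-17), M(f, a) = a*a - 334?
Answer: √21774 ≈ 147.56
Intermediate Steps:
M(f, a) = -334 + a² (M(f, a) = a² - 334 = -334 + a²)
F(L, z) = -17*z
√(F(350, 301) + M(h(20, -2), -165)) = √(-17*301 + (-334 + (-165)²)) = √(-5117 + (-334 + 27225)) = √(-5117 + 26891) = √21774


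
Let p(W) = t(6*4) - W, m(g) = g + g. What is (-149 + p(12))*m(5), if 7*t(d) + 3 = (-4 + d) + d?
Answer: -10860/7 ≈ -1551.4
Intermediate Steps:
m(g) = 2*g
t(d) = -1 + 2*d/7 (t(d) = -3/7 + ((-4 + d) + d)/7 = -3/7 + (-4 + 2*d)/7 = -3/7 + (-4/7 + 2*d/7) = -1 + 2*d/7)
p(W) = 41/7 - W (p(W) = (-1 + 2*(6*4)/7) - W = (-1 + (2/7)*24) - W = (-1 + 48/7) - W = 41/7 - W)
(-149 + p(12))*m(5) = (-149 + (41/7 - 1*12))*(2*5) = (-149 + (41/7 - 12))*10 = (-149 - 43/7)*10 = -1086/7*10 = -10860/7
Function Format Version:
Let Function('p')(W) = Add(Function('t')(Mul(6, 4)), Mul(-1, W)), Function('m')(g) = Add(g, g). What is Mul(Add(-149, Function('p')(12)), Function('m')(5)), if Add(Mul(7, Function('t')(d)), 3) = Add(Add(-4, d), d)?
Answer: Rational(-10860, 7) ≈ -1551.4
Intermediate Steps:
Function('m')(g) = Mul(2, g)
Function('t')(d) = Add(-1, Mul(Rational(2, 7), d)) (Function('t')(d) = Add(Rational(-3, 7), Mul(Rational(1, 7), Add(Add(-4, d), d))) = Add(Rational(-3, 7), Mul(Rational(1, 7), Add(-4, Mul(2, d)))) = Add(Rational(-3, 7), Add(Rational(-4, 7), Mul(Rational(2, 7), d))) = Add(-1, Mul(Rational(2, 7), d)))
Function('p')(W) = Add(Rational(41, 7), Mul(-1, W)) (Function('p')(W) = Add(Add(-1, Mul(Rational(2, 7), Mul(6, 4))), Mul(-1, W)) = Add(Add(-1, Mul(Rational(2, 7), 24)), Mul(-1, W)) = Add(Add(-1, Rational(48, 7)), Mul(-1, W)) = Add(Rational(41, 7), Mul(-1, W)))
Mul(Add(-149, Function('p')(12)), Function('m')(5)) = Mul(Add(-149, Add(Rational(41, 7), Mul(-1, 12))), Mul(2, 5)) = Mul(Add(-149, Add(Rational(41, 7), -12)), 10) = Mul(Add(-149, Rational(-43, 7)), 10) = Mul(Rational(-1086, 7), 10) = Rational(-10860, 7)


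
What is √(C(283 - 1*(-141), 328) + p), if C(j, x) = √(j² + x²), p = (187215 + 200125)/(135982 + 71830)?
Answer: √(5030868755 + 21592913672*√4490)/51953 ≈ 23.193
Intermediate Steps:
p = 96835/51953 (p = 387340/207812 = 387340*(1/207812) = 96835/51953 ≈ 1.8639)
√(C(283 - 1*(-141), 328) + p) = √(√((283 - 1*(-141))² + 328²) + 96835/51953) = √(√((283 + 141)² + 107584) + 96835/51953) = √(√(424² + 107584) + 96835/51953) = √(√(179776 + 107584) + 96835/51953) = √(√287360 + 96835/51953) = √(8*√4490 + 96835/51953) = √(96835/51953 + 8*√4490)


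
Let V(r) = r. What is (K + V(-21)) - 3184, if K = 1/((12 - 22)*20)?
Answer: -641001/200 ≈ -3205.0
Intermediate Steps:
K = -1/200 (K = 1/(-10*20) = 1/(-200) = -1/200 ≈ -0.0050000)
(K + V(-21)) - 3184 = (-1/200 - 21) - 3184 = -4201/200 - 3184 = -641001/200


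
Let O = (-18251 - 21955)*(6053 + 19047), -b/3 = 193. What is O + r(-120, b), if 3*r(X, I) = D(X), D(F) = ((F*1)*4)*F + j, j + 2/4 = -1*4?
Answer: -2018302803/2 ≈ -1.0092e+9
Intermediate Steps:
j = -9/2 (j = -½ - 1*4 = -½ - 4 = -9/2 ≈ -4.5000)
b = -579 (b = -3*193 = -579)
D(F) = -9/2 + 4*F² (D(F) = ((F*1)*4)*F - 9/2 = (F*4)*F - 9/2 = (4*F)*F - 9/2 = 4*F² - 9/2 = -9/2 + 4*F²)
r(X, I) = -3/2 + 4*X²/3 (r(X, I) = (-9/2 + 4*X²)/3 = -3/2 + 4*X²/3)
O = -1009170600 (O = -40206*25100 = -1009170600)
O + r(-120, b) = -1009170600 + (-3/2 + (4/3)*(-120)²) = -1009170600 + (-3/2 + (4/3)*14400) = -1009170600 + (-3/2 + 19200) = -1009170600 + 38397/2 = -2018302803/2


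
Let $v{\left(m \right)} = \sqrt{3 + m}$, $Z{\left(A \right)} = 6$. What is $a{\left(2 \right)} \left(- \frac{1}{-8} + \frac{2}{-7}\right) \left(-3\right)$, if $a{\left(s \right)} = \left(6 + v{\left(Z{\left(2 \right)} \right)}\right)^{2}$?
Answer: $\frac{2187}{56} \approx 39.054$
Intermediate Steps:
$a{\left(s \right)} = 81$ ($a{\left(s \right)} = \left(6 + \sqrt{3 + 6}\right)^{2} = \left(6 + \sqrt{9}\right)^{2} = \left(6 + 3\right)^{2} = 9^{2} = 81$)
$a{\left(2 \right)} \left(- \frac{1}{-8} + \frac{2}{-7}\right) \left(-3\right) = 81 \left(- \frac{1}{-8} + \frac{2}{-7}\right) \left(-3\right) = 81 \left(\left(-1\right) \left(- \frac{1}{8}\right) + 2 \left(- \frac{1}{7}\right)\right) \left(-3\right) = 81 \left(\frac{1}{8} - \frac{2}{7}\right) \left(-3\right) = 81 \left(- \frac{9}{56}\right) \left(-3\right) = \left(- \frac{729}{56}\right) \left(-3\right) = \frac{2187}{56}$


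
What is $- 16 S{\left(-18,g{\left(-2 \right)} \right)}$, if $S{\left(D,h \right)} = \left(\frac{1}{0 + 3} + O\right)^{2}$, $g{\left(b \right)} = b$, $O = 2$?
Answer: $- \frac{784}{9} \approx -87.111$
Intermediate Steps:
$S{\left(D,h \right)} = \frac{49}{9}$ ($S{\left(D,h \right)} = \left(\frac{1}{0 + 3} + 2\right)^{2} = \left(\frac{1}{3} + 2\right)^{2} = \left(\frac{7}{3}\right)^{2} = \frac{49}{9}$)
$- 16 S{\left(-18,g{\left(-2 \right)} \right)} = \left(-16\right) \frac{49}{9} = - \frac{784}{9}$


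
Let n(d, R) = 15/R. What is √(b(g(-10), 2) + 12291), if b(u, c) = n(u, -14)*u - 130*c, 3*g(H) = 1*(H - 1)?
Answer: 3*√262094/14 ≈ 109.70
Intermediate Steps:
g(H) = -⅓ + H/3 (g(H) = (1*(H - 1))/3 = (1*(-1 + H))/3 = (-1 + H)/3 = -⅓ + H/3)
b(u, c) = -130*c - 15*u/14 (b(u, c) = (15/(-14))*u - 130*c = (15*(-1/14))*u - 130*c = -15*u/14 - 130*c = -130*c - 15*u/14)
√(b(g(-10), 2) + 12291) = √((-130*2 - 15*(-⅓ + (⅓)*(-10))/14) + 12291) = √((-260 - 15*(-⅓ - 10/3)/14) + 12291) = √((-260 - 15/14*(-11/3)) + 12291) = √((-260 + 55/14) + 12291) = √(-3585/14 + 12291) = √(168489/14) = 3*√262094/14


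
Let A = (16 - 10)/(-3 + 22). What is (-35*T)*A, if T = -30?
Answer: 6300/19 ≈ 331.58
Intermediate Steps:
A = 6/19 ≈ 0.31579
(-35*T)*A = -35*(-30)*(6/19) = 1050*(6/19) = 6300/19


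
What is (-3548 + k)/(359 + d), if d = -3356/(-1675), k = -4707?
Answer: -13827125/604681 ≈ -22.867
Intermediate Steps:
d = 3356/1675 (d = -3356*(-1/1675) = 3356/1675 ≈ 2.0036)
(-3548 + k)/(359 + d) = (-3548 - 4707)/(359 + 3356/1675) = -8255/604681/1675 = -8255*1675/604681 = -13827125/604681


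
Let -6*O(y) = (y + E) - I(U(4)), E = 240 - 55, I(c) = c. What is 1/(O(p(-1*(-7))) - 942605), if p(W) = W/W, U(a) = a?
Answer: -3/2827906 ≈ -1.0609e-6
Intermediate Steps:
p(W) = 1
E = 185
O(y) = -181/6 - y/6 (O(y) = -((y + 185) - 1*4)/6 = -((185 + y) - 4)/6 = -(181 + y)/6 = -181/6 - y/6)
1/(O(p(-1*(-7))) - 942605) = 1/((-181/6 - ⅙*1) - 942605) = 1/((-181/6 - ⅙) - 942605) = 1/(-91/3 - 942605) = 1/(-2827906/3) = -3/2827906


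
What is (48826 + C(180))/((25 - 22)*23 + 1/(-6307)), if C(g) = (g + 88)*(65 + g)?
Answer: 361031601/217591 ≈ 1659.2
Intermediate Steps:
C(g) = (65 + g)*(88 + g) (C(g) = (88 + g)*(65 + g) = (65 + g)*(88 + g))
(48826 + C(180))/((25 - 22)*23 + 1/(-6307)) = (48826 + (5720 + 180**2 + 153*180))/((25 - 22)*23 + 1/(-6307)) = (48826 + (5720 + 32400 + 27540))/(3*23 - 1/6307) = (48826 + 65660)/(69 - 1/6307) = 114486/(435182/6307) = 114486*(6307/435182) = 361031601/217591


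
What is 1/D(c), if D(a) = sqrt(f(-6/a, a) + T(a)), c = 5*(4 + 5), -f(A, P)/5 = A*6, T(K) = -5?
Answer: -I ≈ -1.0*I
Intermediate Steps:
f(A, P) = -30*A (f(A, P) = -5*A*6 = -30*A)
c = 45 (c = 5*9 = 45)
D(a) = sqrt(-5 + 180/a) (D(a) = sqrt(-(-180)/a - 5) = sqrt(180/a - 5) = sqrt(-5 + 180/a))
1/D(c) = 1/(sqrt(5)*sqrt((36 - 1*45)/45)) = 1/(sqrt(5)*sqrt((36 - 45)/45)) = 1/(sqrt(5)*sqrt((1/45)*(-9))) = 1/(sqrt(5)*sqrt(-1/5)) = 1/(sqrt(5)*(I*sqrt(5)/5)) = 1/I = -I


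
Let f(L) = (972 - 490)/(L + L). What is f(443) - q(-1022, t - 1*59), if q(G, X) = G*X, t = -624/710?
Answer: -9623936167/157265 ≈ -61196.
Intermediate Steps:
f(L) = 241/L (f(L) = 482/((2*L)) = 482*(1/(2*L)) = 241/L)
t = -312/355 (t = -624*1/710 = -312/355 ≈ -0.87887)
f(443) - q(-1022, t - 1*59) = 241/443 - (-1022)*(-312/355 - 1*59) = 241*(1/443) - (-1022)*(-312/355 - 59) = 241/443 - (-1022)*(-21257)/355 = 241/443 - 1*21724654/355 = 241/443 - 21724654/355 = -9623936167/157265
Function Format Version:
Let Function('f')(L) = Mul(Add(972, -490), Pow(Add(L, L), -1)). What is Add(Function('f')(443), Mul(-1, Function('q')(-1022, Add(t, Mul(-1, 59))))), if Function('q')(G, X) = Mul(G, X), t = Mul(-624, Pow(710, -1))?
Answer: Rational(-9623936167, 157265) ≈ -61196.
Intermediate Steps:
Function('f')(L) = Mul(241, Pow(L, -1)) (Function('f')(L) = Mul(482, Pow(Mul(2, L), -1)) = Mul(482, Mul(Rational(1, 2), Pow(L, -1))) = Mul(241, Pow(L, -1)))
t = Rational(-312, 355) (t = Mul(-624, Rational(1, 710)) = Rational(-312, 355) ≈ -0.87887)
Add(Function('f')(443), Mul(-1, Function('q')(-1022, Add(t, Mul(-1, 59))))) = Add(Mul(241, Pow(443, -1)), Mul(-1, Mul(-1022, Add(Rational(-312, 355), Mul(-1, 59))))) = Add(Mul(241, Rational(1, 443)), Mul(-1, Mul(-1022, Add(Rational(-312, 355), -59)))) = Add(Rational(241, 443), Mul(-1, Mul(-1022, Rational(-21257, 355)))) = Add(Rational(241, 443), Mul(-1, Rational(21724654, 355))) = Add(Rational(241, 443), Rational(-21724654, 355)) = Rational(-9623936167, 157265)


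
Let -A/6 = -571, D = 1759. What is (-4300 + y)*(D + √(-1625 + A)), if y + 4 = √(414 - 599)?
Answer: -(1759 + √1801)*(4304 - I*√185) ≈ -7.7534e+6 + 24502.0*I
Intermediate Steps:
A = 3426 (A = -6*(-571) = 3426)
y = -4 + I*√185 (y = -4 + √(414 - 599) = -4 + √(-185) = -4 + I*√185 ≈ -4.0 + 13.601*I)
(-4300 + y)*(D + √(-1625 + A)) = (-4300 + (-4 + I*√185))*(1759 + √(-1625 + 3426)) = (-4304 + I*√185)*(1759 + √1801)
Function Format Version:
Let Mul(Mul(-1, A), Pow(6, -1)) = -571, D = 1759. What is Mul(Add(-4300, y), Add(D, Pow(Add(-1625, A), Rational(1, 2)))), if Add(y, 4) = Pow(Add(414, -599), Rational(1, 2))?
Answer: Mul(-1, Add(1759, Pow(1801, Rational(1, 2))), Add(4304, Mul(-1, I, Pow(185, Rational(1, 2))))) ≈ Add(-7.7534e+6, Mul(24502., I))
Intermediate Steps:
A = 3426 (A = Mul(-6, -571) = 3426)
y = Add(-4, Mul(I, Pow(185, Rational(1, 2)))) (y = Add(-4, Pow(Add(414, -599), Rational(1, 2))) = Add(-4, Pow(-185, Rational(1, 2))) = Add(-4, Mul(I, Pow(185, Rational(1, 2)))) ≈ Add(-4.0000, Mul(13.601, I)))
Mul(Add(-4300, y), Add(D, Pow(Add(-1625, A), Rational(1, 2)))) = Mul(Add(-4300, Add(-4, Mul(I, Pow(185, Rational(1, 2))))), Add(1759, Pow(Add(-1625, 3426), Rational(1, 2)))) = Mul(Add(-4304, Mul(I, Pow(185, Rational(1, 2)))), Add(1759, Pow(1801, Rational(1, 2))))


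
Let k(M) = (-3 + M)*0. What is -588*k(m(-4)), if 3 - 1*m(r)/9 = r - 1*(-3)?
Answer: 0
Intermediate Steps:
m(r) = -9*r (m(r) = 27 - 9*(r - 1*(-3)) = 27 - 9*(r + 3) = 27 - 9*(3 + r) = 27 + (-27 - 9*r) = -9*r)
k(M) = 0
-588*k(m(-4)) = -588*0 = 0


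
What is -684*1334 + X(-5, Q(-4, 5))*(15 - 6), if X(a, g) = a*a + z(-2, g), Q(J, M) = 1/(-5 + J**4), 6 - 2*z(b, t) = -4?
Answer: -912186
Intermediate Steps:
z(b, t) = 5 (z(b, t) = 3 - 1/2*(-4) = 3 + 2 = 5)
X(a, g) = 5 + a**2 (X(a, g) = a*a + 5 = a**2 + 5 = 5 + a**2)
-684*1334 + X(-5, Q(-4, 5))*(15 - 6) = -684*1334 + (5 + (-5)**2)*(15 - 6) = -912456 + (5 + 25)*9 = -912456 + 30*9 = -912456 + 270 = -912186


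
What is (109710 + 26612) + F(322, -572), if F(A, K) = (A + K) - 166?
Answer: 135906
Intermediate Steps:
F(A, K) = -166 + A + K
(109710 + 26612) + F(322, -572) = (109710 + 26612) + (-166 + 322 - 572) = 136322 - 416 = 135906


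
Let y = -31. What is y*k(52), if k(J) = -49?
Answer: 1519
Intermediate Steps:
y*k(52) = -31*(-49) = 1519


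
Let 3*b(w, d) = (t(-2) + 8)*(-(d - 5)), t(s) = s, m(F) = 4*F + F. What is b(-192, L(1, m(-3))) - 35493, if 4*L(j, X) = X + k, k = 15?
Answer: -35483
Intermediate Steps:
m(F) = 5*F
L(j, X) = 15/4 + X/4 (L(j, X) = (X + 15)/4 = (15 + X)/4 = 15/4 + X/4)
b(w, d) = 10 - 2*d (b(w, d) = ((-2 + 8)*(-(d - 5)))/3 = (6*(-(-5 + d)))/3 = (6*(5 - d))/3 = (30 - 6*d)/3 = 10 - 2*d)
b(-192, L(1, m(-3))) - 35493 = (10 - 2*(15/4 + (5*(-3))/4)) - 35493 = (10 - 2*(15/4 + (¼)*(-15))) - 35493 = (10 - 2*(15/4 - 15/4)) - 35493 = (10 - 2*0) - 35493 = (10 + 0) - 35493 = 10 - 35493 = -35483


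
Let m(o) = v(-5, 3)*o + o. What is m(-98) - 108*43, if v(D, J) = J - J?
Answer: -4742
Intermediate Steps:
v(D, J) = 0
m(o) = o (m(o) = 0*o + o = 0 + o = o)
m(-98) - 108*43 = -98 - 108*43 = -98 - 4644 = -4742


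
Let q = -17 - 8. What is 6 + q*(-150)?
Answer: 3756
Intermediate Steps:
q = -25
6 + q*(-150) = 6 - 25*(-150) = 6 + 3750 = 3756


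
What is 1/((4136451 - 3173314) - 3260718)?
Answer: -1/2297581 ≈ -4.3524e-7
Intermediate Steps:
1/((4136451 - 3173314) - 3260718) = 1/(963137 - 3260718) = 1/(-2297581) = -1/2297581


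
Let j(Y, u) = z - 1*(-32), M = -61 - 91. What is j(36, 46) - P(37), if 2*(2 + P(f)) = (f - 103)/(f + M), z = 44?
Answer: 8937/115 ≈ 77.713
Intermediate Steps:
M = -152
P(f) = -2 + (-103 + f)/(2*(-152 + f)) (P(f) = -2 + ((f - 103)/(f - 152))/2 = -2 + ((-103 + f)/(-152 + f))/2 = -2 + (-103 + f)/(2*(-152 + f)))
j(Y, u) = 76 (j(Y, u) = 44 - 1*(-32) = 44 + 32 = 76)
j(36, 46) - P(37) = 76 - (505 - 3*37)/(2*(-152 + 37)) = 76 - (505 - 111)/(2*(-115)) = 76 - (-1)*394/(2*115) = 76 - 1*(-197/115) = 76 + 197/115 = 8937/115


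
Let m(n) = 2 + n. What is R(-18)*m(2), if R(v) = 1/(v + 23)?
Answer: ⅘ ≈ 0.80000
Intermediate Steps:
R(v) = 1/(23 + v)
R(-18)*m(2) = (2 + 2)/(23 - 18) = 4/5 = (⅕)*4 = ⅘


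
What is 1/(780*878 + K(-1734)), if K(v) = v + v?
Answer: 1/681372 ≈ 1.4676e-6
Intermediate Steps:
K(v) = 2*v
1/(780*878 + K(-1734)) = 1/(780*878 + 2*(-1734)) = 1/(684840 - 3468) = 1/681372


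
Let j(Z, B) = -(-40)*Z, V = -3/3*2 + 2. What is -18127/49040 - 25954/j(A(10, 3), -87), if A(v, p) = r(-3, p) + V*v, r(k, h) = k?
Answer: 31765223/147120 ≈ 215.91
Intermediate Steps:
V = 0 (V = -3*⅓*2 + 2 = -1*2 + 2 = -2 + 2 = 0)
A(v, p) = -3 (A(v, p) = -3 + 0*v = -3 + 0 = -3)
j(Z, B) = 40*Z
-18127/49040 - 25954/j(A(10, 3), -87) = -18127/49040 - 25954/(40*(-3)) = -18127*1/49040 - 25954/(-120) = -18127/49040 - 25954*(-1/120) = -18127/49040 + 12977/60 = 31765223/147120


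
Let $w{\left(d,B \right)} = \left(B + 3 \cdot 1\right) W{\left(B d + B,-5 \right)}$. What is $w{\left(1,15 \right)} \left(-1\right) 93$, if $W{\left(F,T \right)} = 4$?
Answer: $-6696$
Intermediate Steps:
$w{\left(d,B \right)} = 12 + 4 B$ ($w{\left(d,B \right)} = \left(B + 3 \cdot 1\right) 4 = \left(B + 3\right) 4 = \left(3 + B\right) 4 = 12 + 4 B$)
$w{\left(1,15 \right)} \left(-1\right) 93 = \left(12 + 4 \cdot 15\right) \left(-1\right) 93 = \left(12 + 60\right) \left(-1\right) 93 = 72 \left(-1\right) 93 = \left(-72\right) 93 = -6696$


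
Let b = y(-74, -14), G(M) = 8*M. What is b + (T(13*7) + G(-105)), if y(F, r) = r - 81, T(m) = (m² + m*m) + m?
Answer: 15718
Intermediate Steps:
T(m) = m + 2*m² (T(m) = (m² + m²) + m = 2*m² + m = m + 2*m²)
y(F, r) = -81 + r
b = -95 (b = -81 - 14 = -95)
b + (T(13*7) + G(-105)) = -95 + ((13*7)*(1 + 2*(13*7)) + 8*(-105)) = -95 + (91*(1 + 2*91) - 840) = -95 + (91*(1 + 182) - 840) = -95 + (91*183 - 840) = -95 + (16653 - 840) = -95 + 15813 = 15718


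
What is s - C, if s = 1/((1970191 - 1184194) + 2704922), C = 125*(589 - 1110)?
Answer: 227346099876/3490919 ≈ 65125.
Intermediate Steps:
C = -65125 (C = 125*(-521) = -65125)
s = 1/3490919 (s = 1/(785997 + 2704922) = 1/3490919 ≈ 2.8646e-7)
s - C = 1/3490919 - 1*(-65125) = 1/3490919 + 65125 = 227346099876/3490919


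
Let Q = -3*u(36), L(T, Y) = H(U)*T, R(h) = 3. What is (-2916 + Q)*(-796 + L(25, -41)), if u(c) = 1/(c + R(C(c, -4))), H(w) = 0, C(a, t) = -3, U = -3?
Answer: 30175564/13 ≈ 2.3212e+6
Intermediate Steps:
u(c) = 1/(3 + c) (u(c) = 1/(c + 3) = 1/(3 + c))
L(T, Y) = 0 (L(T, Y) = 0*T = 0)
Q = -1/13 (Q = -3/(3 + 36) = -3/39 = -3*1/39 = -1/13 ≈ -0.076923)
(-2916 + Q)*(-796 + L(25, -41)) = (-2916 - 1/13)*(-796 + 0) = -37909/13*(-796) = 30175564/13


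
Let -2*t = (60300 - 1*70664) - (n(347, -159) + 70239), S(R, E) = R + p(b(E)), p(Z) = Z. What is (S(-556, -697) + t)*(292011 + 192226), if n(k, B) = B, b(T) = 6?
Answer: 19210650264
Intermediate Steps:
S(R, E) = 6 + R (S(R, E) = R + 6 = 6 + R)
t = 40222 (t = -((60300 - 1*70664) - (-159 + 70239))/2 = -((60300 - 70664) - 1*70080)/2 = -(-10364 - 70080)/2 = -1/2*(-80444) = 40222)
(S(-556, -697) + t)*(292011 + 192226) = ((6 - 556) + 40222)*(292011 + 192226) = (-550 + 40222)*484237 = 39672*484237 = 19210650264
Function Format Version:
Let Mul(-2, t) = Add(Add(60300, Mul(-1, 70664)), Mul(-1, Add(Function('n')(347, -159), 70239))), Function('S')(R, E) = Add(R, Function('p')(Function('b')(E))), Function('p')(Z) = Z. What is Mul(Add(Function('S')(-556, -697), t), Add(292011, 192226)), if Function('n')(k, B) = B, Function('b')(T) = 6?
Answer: 19210650264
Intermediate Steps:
Function('S')(R, E) = Add(6, R) (Function('S')(R, E) = Add(R, 6) = Add(6, R))
t = 40222 (t = Mul(Rational(-1, 2), Add(Add(60300, Mul(-1, 70664)), Mul(-1, Add(-159, 70239)))) = Mul(Rational(-1, 2), Add(Add(60300, -70664), Mul(-1, 70080))) = Mul(Rational(-1, 2), Add(-10364, -70080)) = Mul(Rational(-1, 2), -80444) = 40222)
Mul(Add(Function('S')(-556, -697), t), Add(292011, 192226)) = Mul(Add(Add(6, -556), 40222), Add(292011, 192226)) = Mul(Add(-550, 40222), 484237) = Mul(39672, 484237) = 19210650264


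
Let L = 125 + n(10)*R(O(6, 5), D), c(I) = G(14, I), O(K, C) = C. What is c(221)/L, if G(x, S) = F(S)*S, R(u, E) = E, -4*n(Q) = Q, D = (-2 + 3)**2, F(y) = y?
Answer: 97682/245 ≈ 398.70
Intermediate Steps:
D = 1 (D = 1**2 = 1)
n(Q) = -Q/4
G(x, S) = S**2 (G(x, S) = S*S = S**2)
c(I) = I**2
L = 245/2 (L = 125 - 1/4*10*1 = 125 - 5/2*1 = 125 - 5/2 = 245/2 ≈ 122.50)
c(221)/L = 221**2/(245/2) = 48841*(2/245) = 97682/245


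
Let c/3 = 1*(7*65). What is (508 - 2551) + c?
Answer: -678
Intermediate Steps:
c = 1365 (c = 3*(1*(7*65)) = 3*(1*455) = 3*455 = 1365)
(508 - 2551) + c = (508 - 2551) + 1365 = -2043 + 1365 = -678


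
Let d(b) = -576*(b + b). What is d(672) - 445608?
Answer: -1219752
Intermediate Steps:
d(b) = -1152*b
d(672) - 445608 = -1152*672 - 445608 = -774144 - 445608 = -1219752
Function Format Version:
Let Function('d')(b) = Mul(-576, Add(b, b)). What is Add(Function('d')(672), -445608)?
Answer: -1219752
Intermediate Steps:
Function('d')(b) = Mul(-1152, b) (Function('d')(b) = Mul(-576, Mul(2, b)) = Mul(-1152, b))
Add(Function('d')(672), -445608) = Add(Mul(-1152, 672), -445608) = Add(-774144, -445608) = -1219752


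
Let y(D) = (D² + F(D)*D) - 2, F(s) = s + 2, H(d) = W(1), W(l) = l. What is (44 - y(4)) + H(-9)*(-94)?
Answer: -88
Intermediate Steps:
H(d) = 1
F(s) = 2 + s
y(D) = -2 + D² + D*(2 + D) (y(D) = (D² + (2 + D)*D) - 2 = (D² + D*(2 + D)) - 2 = -2 + D² + D*(2 + D))
(44 - y(4)) + H(-9)*(-94) = (44 - (-2 + 2*4 + 2*4²)) + 1*(-94) = (44 - (-2 + 8 + 2*16)) - 94 = (44 - (-2 + 8 + 32)) - 94 = (44 - 1*38) - 94 = (44 - 38) - 94 = 6 - 94 = -88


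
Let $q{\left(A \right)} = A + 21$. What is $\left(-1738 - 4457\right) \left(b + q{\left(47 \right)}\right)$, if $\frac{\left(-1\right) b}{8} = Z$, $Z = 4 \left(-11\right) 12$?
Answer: $-26588940$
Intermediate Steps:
$q{\left(A \right)} = 21 + A$
$Z = -528$ ($Z = \left(-44\right) 12 = -528$)
$b = 4224$ ($b = \left(-8\right) \left(-528\right) = 4224$)
$\left(-1738 - 4457\right) \left(b + q{\left(47 \right)}\right) = \left(-1738 - 4457\right) \left(4224 + \left(21 + 47\right)\right) = - 6195 \left(4224 + 68\right) = \left(-6195\right) 4292 = -26588940$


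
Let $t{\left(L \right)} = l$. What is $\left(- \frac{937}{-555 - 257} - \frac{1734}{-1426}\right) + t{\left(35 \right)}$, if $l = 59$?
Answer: $\frac{35530489}{578956} \approx 61.37$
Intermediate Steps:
$t{\left(L \right)} = 59$
$\left(- \frac{937}{-555 - 257} - \frac{1734}{-1426}\right) + t{\left(35 \right)} = \left(- \frac{937}{-555 - 257} - \frac{1734}{-1426}\right) + 59 = \left(- \frac{937}{-812} - - \frac{867}{713}\right) + 59 = \left(\left(-937\right) \left(- \frac{1}{812}\right) + \frac{867}{713}\right) + 59 = \left(\frac{937}{812} + \frac{867}{713}\right) + 59 = \frac{1372085}{578956} + 59 = \frac{35530489}{578956}$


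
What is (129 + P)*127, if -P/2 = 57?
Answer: 1905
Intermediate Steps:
P = -114 (P = -2*57 = -114)
(129 + P)*127 = (129 - 114)*127 = 15*127 = 1905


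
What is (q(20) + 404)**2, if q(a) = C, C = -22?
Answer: 145924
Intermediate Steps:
q(a) = -22
(q(20) + 404)**2 = (-22 + 404)**2 = 382**2 = 145924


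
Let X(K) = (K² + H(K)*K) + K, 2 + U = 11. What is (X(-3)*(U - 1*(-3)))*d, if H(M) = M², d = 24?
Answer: -6048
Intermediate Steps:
U = 9 (U = -2 + 11 = 9)
X(K) = K + K² + K³ (X(K) = (K² + K²*K) + K = (K² + K³) + K = K + K² + K³)
(X(-3)*(U - 1*(-3)))*d = ((-3*(1 - 3 + (-3)²))*(9 - 1*(-3)))*24 = ((-3*(1 - 3 + 9))*(9 + 3))*24 = (-3*7*12)*24 = -21*12*24 = -252*24 = -6048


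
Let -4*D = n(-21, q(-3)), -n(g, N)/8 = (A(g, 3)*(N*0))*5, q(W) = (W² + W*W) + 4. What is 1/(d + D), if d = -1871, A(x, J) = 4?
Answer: -1/1871 ≈ -0.00053447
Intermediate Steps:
q(W) = 4 + 2*W² (q(W) = (W² + W²) + 4 = 2*W² + 4 = 4 + 2*W²)
n(g, N) = 0 (n(g, N) = -8*4*(N*0)*5 = -8*4*0*5 = -0*5 = -8*0 = 0)
D = 0 (D = -¼*0 = 0)
1/(d + D) = 1/(-1871 + 0) = 1/(-1871) = -1/1871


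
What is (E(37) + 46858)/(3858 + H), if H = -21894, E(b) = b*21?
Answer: -47635/18036 ≈ -2.6411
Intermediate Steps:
E(b) = 21*b
(E(37) + 46858)/(3858 + H) = (21*37 + 46858)/(3858 - 21894) = (777 + 46858)/(-18036) = 47635*(-1/18036) = -47635/18036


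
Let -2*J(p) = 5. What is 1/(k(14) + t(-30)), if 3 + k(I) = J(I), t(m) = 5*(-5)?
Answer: -2/61 ≈ -0.032787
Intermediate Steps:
J(p) = -5/2 (J(p) = -1/2*5 = -5/2)
t(m) = -25
k(I) = -11/2 (k(I) = -3 - 5/2 = -11/2)
1/(k(14) + t(-30)) = 1/(-11/2 - 25) = 1/(-61/2) = -2/61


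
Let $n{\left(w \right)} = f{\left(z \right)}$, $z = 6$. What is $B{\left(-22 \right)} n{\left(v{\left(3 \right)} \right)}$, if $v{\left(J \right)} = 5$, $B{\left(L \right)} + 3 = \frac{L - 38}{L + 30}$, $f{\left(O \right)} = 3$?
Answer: $- \frac{63}{2} \approx -31.5$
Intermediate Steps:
$B{\left(L \right)} = -3 + \frac{-38 + L}{30 + L}$ ($B{\left(L \right)} = -3 + \frac{L - 38}{L + 30} = -3 + \frac{-38 + L}{30 + L}$)
$n{\left(w \right)} = 3$
$B{\left(-22 \right)} n{\left(v{\left(3 \right)} \right)} = \frac{2 \left(-64 - -22\right)}{30 - 22} \cdot 3 = \frac{2 \left(-64 + 22\right)}{8} \cdot 3 = 2 \cdot \frac{1}{8} \left(-42\right) 3 = \left(- \frac{21}{2}\right) 3 = - \frac{63}{2}$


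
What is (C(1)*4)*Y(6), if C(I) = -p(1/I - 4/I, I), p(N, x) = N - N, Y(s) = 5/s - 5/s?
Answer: 0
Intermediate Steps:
Y(s) = 0
p(N, x) = 0
C(I) = 0 (C(I) = -1*0 = 0)
(C(1)*4)*Y(6) = (0*4)*0 = 0*0 = 0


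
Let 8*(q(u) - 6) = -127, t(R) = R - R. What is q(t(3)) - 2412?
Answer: -19375/8 ≈ -2421.9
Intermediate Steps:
t(R) = 0
q(u) = -79/8 (q(u) = 6 + (⅛)*(-127) = 6 - 127/8 = -79/8)
q(t(3)) - 2412 = -79/8 - 2412 = -19375/8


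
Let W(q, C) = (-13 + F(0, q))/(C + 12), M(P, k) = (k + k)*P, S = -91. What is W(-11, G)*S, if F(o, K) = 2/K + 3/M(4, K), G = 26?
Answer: 105833/3344 ≈ 31.649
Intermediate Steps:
M(P, k) = 2*P*k (M(P, k) = (2*k)*P = 2*P*k)
F(o, K) = 19/(8*K) (F(o, K) = 2/K + 3/((2*4*K)) = 2/K + 3/((8*K)) = 2/K + 3*(1/(8*K)) = 2/K + 3/(8*K) = 19/(8*K))
W(q, C) = (-13 + 19/(8*q))/(12 + C) (W(q, C) = (-13 + 19/(8*q))/(C + 12) = (-13 + 19/(8*q))/(12 + C))
W(-11, G)*S = ((⅛)*(19 - 104*(-11))/(-11*(12 + 26)))*(-91) = ((⅛)*(-1/11)*(19 + 1144)/38)*(-91) = ((⅛)*(-1/11)*(1/38)*1163)*(-91) = -1163/3344*(-91) = 105833/3344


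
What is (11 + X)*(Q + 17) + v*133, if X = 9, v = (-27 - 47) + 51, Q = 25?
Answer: -2219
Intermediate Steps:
v = -23 (v = -74 + 51 = -23)
(11 + X)*(Q + 17) + v*133 = (11 + 9)*(25 + 17) - 23*133 = 20*42 - 3059 = 840 - 3059 = -2219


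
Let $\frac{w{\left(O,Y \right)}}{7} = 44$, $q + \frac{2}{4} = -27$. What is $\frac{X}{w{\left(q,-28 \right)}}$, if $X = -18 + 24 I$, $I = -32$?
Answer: $- \frac{393}{154} \approx -2.5519$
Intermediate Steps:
$X = -786$ ($X = -18 + 24 \left(-32\right) = -18 - 768 = -786$)
$q = - \frac{55}{2}$ ($q = - \frac{1}{2} - 27 = - \frac{55}{2} \approx -27.5$)
$w{\left(O,Y \right)} = 308$ ($w{\left(O,Y \right)} = 7 \cdot 44 = 308$)
$\frac{X}{w{\left(q,-28 \right)}} = - \frac{786}{308} = \left(-786\right) \frac{1}{308} = - \frac{393}{154}$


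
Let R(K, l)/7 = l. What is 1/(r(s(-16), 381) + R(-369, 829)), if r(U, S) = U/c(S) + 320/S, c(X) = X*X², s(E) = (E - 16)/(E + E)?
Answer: 55306341/320989148344 ≈ 0.00017230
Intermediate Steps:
R(K, l) = 7*l
s(E) = (-16 + E)/(2*E) (s(E) = (-16 + E)/((2*E)) = (-16 + E)*(1/(2*E)) = (-16 + E)/(2*E))
c(X) = X³
r(U, S) = 320/S + U/S³ (r(U, S) = U/(S³) + 320/S = U/S³ + 320/S = 320/S + U/S³)
1/(r(s(-16), 381) + R(-369, 829)) = 1/((320/381 + ((½)*(-16 - 16)/(-16))/381³) + 7*829) = 1/((320*(1/381) + ((½)*(-1/16)*(-32))*(1/55306341)) + 5803) = 1/((320/381 + 1*(1/55306341)) + 5803) = 1/((320/381 + 1/55306341) + 5803) = 1/(46451521/55306341 + 5803) = 1/(320989148344/55306341) = 55306341/320989148344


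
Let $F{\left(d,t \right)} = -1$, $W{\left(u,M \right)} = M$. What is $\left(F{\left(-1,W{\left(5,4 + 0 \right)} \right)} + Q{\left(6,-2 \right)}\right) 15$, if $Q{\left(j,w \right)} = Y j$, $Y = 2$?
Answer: $165$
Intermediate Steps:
$Q{\left(j,w \right)} = 2 j$
$\left(F{\left(-1,W{\left(5,4 + 0 \right)} \right)} + Q{\left(6,-2 \right)}\right) 15 = \left(-1 + 2 \cdot 6\right) 15 = \left(-1 + 12\right) 15 = 11 \cdot 15 = 165$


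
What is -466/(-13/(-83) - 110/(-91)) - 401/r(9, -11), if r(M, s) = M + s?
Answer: -2903883/20626 ≈ -140.79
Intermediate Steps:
-466/(-13/(-83) - 110/(-91)) - 401/r(9, -11) = -466/(-13/(-83) - 110/(-91)) - 401/(9 - 11) = -466/(-13*(-1/83) - 110*(-1/91)) - 401/(-2) = -466/(13/83 + 110/91) - 401*(-½) = -466/10313/7553 + 401/2 = -466*7553/10313 + 401/2 = -3519698/10313 + 401/2 = -2903883/20626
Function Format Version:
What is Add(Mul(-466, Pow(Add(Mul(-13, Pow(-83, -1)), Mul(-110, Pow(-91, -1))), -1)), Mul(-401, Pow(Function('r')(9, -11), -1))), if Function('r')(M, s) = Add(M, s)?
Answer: Rational(-2903883, 20626) ≈ -140.79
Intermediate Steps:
Add(Mul(-466, Pow(Add(Mul(-13, Pow(-83, -1)), Mul(-110, Pow(-91, -1))), -1)), Mul(-401, Pow(Function('r')(9, -11), -1))) = Add(Mul(-466, Pow(Add(Mul(-13, Pow(-83, -1)), Mul(-110, Pow(-91, -1))), -1)), Mul(-401, Pow(Add(9, -11), -1))) = Add(Mul(-466, Pow(Add(Mul(-13, Rational(-1, 83)), Mul(-110, Rational(-1, 91))), -1)), Mul(-401, Pow(-2, -1))) = Add(Mul(-466, Pow(Add(Rational(13, 83), Rational(110, 91)), -1)), Mul(-401, Rational(-1, 2))) = Add(Mul(-466, Pow(Rational(10313, 7553), -1)), Rational(401, 2)) = Add(Mul(-466, Rational(7553, 10313)), Rational(401, 2)) = Add(Rational(-3519698, 10313), Rational(401, 2)) = Rational(-2903883, 20626)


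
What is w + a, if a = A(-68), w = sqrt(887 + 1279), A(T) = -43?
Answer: -43 + 19*sqrt(6) ≈ 3.5403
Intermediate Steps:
w = 19*sqrt(6) (w = sqrt(2166) = 19*sqrt(6) ≈ 46.540)
a = -43
w + a = 19*sqrt(6) - 43 = -43 + 19*sqrt(6)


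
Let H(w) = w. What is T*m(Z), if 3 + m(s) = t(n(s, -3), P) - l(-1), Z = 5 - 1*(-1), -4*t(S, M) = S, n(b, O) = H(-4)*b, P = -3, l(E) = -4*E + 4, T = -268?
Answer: 1340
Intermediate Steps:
l(E) = 4 - 4*E
n(b, O) = -4*b
t(S, M) = -S/4
Z = 6 (Z = 5 + 1 = 6)
m(s) = -11 + s (m(s) = -3 + (-(-1)*s - (4 - 4*(-1))) = -3 + (s - (4 + 4)) = -3 + (s - 1*8) = -3 + (s - 8) = -3 + (-8 + s) = -11 + s)
T*m(Z) = -268*(-11 + 6) = -268*(-5) = 1340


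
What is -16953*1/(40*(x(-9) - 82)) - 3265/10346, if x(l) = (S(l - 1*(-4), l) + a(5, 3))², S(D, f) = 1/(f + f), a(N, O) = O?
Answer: 3357830857/614526535 ≈ 5.4641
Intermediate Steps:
S(D, f) = 1/(2*f)
x(l) = (3 + 1/(2*l))² (x(l) = (1/(2*l) + 3)² = (3 + 1/(2*l))²)
-16953*1/(40*(x(-9) - 82)) - 3265/10346 = -16953*1/(40*((¼)*(1 + 6*(-9))²/(-9)² - 82)) - 3265/10346 = -16953*1/(40*((¼)*(1/81)*(1 - 54)² - 82)) - 3265*1/10346 = -16953*1/(40*((¼)*(1/81)*(-53)² - 82)) - 3265/10346 = -16953*1/(40*((¼)*(1/81)*2809 - 82)) - 3265/10346 = -16953*1/(40*(2809/324 - 82)) - 3265/10346 = -16953/(40*(-23759/324)) - 3265/10346 = -16953/(-237590/81) - 3265/10346 = -16953*(-81/237590) - 3265/10346 = 1373193/237590 - 3265/10346 = 3357830857/614526535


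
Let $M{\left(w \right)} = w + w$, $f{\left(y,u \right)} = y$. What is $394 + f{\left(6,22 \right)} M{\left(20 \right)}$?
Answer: $634$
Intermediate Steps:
$M{\left(w \right)} = 2 w$
$394 + f{\left(6,22 \right)} M{\left(20 \right)} = 394 + 6 \cdot 2 \cdot 20 = 394 + 6 \cdot 40 = 394 + 240 = 634$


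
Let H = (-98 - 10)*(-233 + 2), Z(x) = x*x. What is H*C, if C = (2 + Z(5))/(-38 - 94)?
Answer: -5103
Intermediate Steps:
Z(x) = x**2
H = 24948 (H = -108*(-231) = 24948)
C = -9/44 (C = (2 + 5**2)/(-38 - 94) = (2 + 25)/(-132) = 27*(-1/132) = -9/44 ≈ -0.20455)
H*C = 24948*(-9/44) = -5103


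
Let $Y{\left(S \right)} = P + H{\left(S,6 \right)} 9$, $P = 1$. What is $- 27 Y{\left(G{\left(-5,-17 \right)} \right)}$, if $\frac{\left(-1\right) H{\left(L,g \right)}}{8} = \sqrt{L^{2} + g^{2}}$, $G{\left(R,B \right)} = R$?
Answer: $-27 + 1944 \sqrt{61} \approx 15156.0$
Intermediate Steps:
$H{\left(L,g \right)} = - 8 \sqrt{L^{2} + g^{2}}$
$Y{\left(S \right)} = 1 - 72 \sqrt{36 + S^{2}}$ ($Y{\left(S \right)} = 1 + - 8 \sqrt{S^{2} + 6^{2}} \cdot 9 = 1 + - 8 \sqrt{S^{2} + 36} \cdot 9 = 1 + - 8 \sqrt{36 + S^{2}} \cdot 9 = 1 - 72 \sqrt{36 + S^{2}}$)
$- 27 Y{\left(G{\left(-5,-17 \right)} \right)} = - 27 \left(1 - 72 \sqrt{36 + \left(-5\right)^{2}}\right) = - 27 \left(1 - 72 \sqrt{36 + 25}\right) = - 27 \left(1 - 72 \sqrt{61}\right) = -27 + 1944 \sqrt{61}$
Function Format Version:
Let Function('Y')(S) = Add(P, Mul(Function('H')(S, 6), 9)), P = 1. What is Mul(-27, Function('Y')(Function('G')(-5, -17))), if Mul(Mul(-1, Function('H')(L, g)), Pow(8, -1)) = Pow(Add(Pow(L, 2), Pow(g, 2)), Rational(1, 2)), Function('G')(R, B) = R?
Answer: Add(-27, Mul(1944, Pow(61, Rational(1, 2)))) ≈ 15156.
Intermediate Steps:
Function('H')(L, g) = Mul(-8, Pow(Add(Pow(L, 2), Pow(g, 2)), Rational(1, 2)))
Function('Y')(S) = Add(1, Mul(-72, Pow(Add(36, Pow(S, 2)), Rational(1, 2)))) (Function('Y')(S) = Add(1, Mul(Mul(-8, Pow(Add(Pow(S, 2), Pow(6, 2)), Rational(1, 2))), 9)) = Add(1, Mul(Mul(-8, Pow(Add(Pow(S, 2), 36), Rational(1, 2))), 9)) = Add(1, Mul(Mul(-8, Pow(Add(36, Pow(S, 2)), Rational(1, 2))), 9)) = Add(1, Mul(-72, Pow(Add(36, Pow(S, 2)), Rational(1, 2)))))
Mul(-27, Function('Y')(Function('G')(-5, -17))) = Mul(-27, Add(1, Mul(-72, Pow(Add(36, Pow(-5, 2)), Rational(1, 2))))) = Mul(-27, Add(1, Mul(-72, Pow(Add(36, 25), Rational(1, 2))))) = Mul(-27, Add(1, Mul(-72, Pow(61, Rational(1, 2))))) = Add(-27, Mul(1944, Pow(61, Rational(1, 2))))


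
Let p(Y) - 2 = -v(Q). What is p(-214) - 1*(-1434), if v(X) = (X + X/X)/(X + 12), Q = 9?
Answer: 30146/21 ≈ 1435.5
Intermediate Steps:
v(X) = (1 + X)/(12 + X) (v(X) = (X + 1)/(12 + X) = (1 + X)/(12 + X))
p(Y) = 32/21 (p(Y) = 2 - (1 + 9)/(12 + 9) = 2 - 10/21 = 32/21)
p(-214) - 1*(-1434) = 32/21 - 1*(-1434) = 32/21 + 1434 = 30146/21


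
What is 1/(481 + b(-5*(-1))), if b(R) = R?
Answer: 1/486 ≈ 0.0020576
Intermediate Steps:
1/(481 + b(-5*(-1))) = 1/(481 - 5*(-1)) = 1/(481 + 5) = 1/486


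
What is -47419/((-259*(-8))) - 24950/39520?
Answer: -24071191/1023568 ≈ -23.517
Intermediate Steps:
-47419/((-259*(-8))) - 24950/39520 = -47419/2072 - 24950*1/39520 = -47419*1/2072 - 2495/3952 = -47419/2072 - 2495/3952 = -24071191/1023568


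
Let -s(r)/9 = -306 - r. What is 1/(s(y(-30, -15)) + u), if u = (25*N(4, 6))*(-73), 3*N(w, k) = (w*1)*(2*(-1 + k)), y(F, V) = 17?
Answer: -3/64279 ≈ -4.6672e-5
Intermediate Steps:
s(r) = 2754 + 9*r (s(r) = -9*(-306 - r) = 2754 + 9*r)
N(w, k) = w*(-2 + 2*k)/3 (N(w, k) = ((w*1)*(2*(-1 + k)))/3 = (w*(-2 + 2*k))/3 = w*(-2 + 2*k)/3)
u = -73000/3 (u = (25*((2/3)*4*(-1 + 6)))*(-73) = (25*((2/3)*4*5))*(-73) = (25*(40/3))*(-73) = (1000/3)*(-73) = -73000/3 ≈ -24333.)
1/(s(y(-30, -15)) + u) = 1/((2754 + 9*17) - 73000/3) = 1/((2754 + 153) - 73000/3) = 1/(2907 - 73000/3) = 1/(-64279/3) = -3/64279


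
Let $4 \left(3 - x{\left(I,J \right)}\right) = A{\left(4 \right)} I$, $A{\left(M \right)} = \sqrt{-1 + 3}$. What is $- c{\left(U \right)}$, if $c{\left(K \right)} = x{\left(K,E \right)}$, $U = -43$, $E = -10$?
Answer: $-3 - \frac{43 \sqrt{2}}{4} \approx -18.203$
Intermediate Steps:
$A{\left(M \right)} = \sqrt{2}$
$x{\left(I,J \right)} = 3 - \frac{I \sqrt{2}}{4}$ ($x{\left(I,J \right)} = 3 - \frac{\sqrt{2} I}{4} = 3 - \frac{I \sqrt{2}}{4}$)
$c{\left(K \right)} = 3 - \frac{K \sqrt{2}}{4}$
$- c{\left(U \right)} = - (3 - - \frac{43 \sqrt{2}}{4}) = - (3 + \frac{43 \sqrt{2}}{4}) = -3 - \frac{43 \sqrt{2}}{4}$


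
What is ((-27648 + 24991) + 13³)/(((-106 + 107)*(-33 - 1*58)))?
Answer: 460/91 ≈ 5.0549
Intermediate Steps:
((-27648 + 24991) + 13³)/(((-106 + 107)*(-33 - 1*58))) = (-2657 + 2197)/((1*(-33 - 58))) = -460/(1*(-91)) = -460/(-91) = -460*(-1/91) = 460/91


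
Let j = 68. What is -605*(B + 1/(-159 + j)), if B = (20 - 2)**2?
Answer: -17837215/91 ≈ -1.9601e+5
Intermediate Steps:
B = 324 (B = 18**2 = 324)
-605*(B + 1/(-159 + j)) = -605*(324 + 1/(-159 + 68)) = -605*(324 + 1/(-91)) = -605*(324 - 1/91) = -605*29483/91 = -17837215/91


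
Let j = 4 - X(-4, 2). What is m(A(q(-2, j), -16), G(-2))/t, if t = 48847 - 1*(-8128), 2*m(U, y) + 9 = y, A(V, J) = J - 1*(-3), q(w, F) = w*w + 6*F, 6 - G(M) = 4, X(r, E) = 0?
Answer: -7/113950 ≈ -6.1431e-5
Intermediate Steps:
j = 4 (j = 4 - 1*0 = 4 + 0 = 4)
G(M) = 2 (G(M) = 6 - 1*4 = 6 - 4 = 2)
q(w, F) = w² + 6*F
A(V, J) = 3 + J (A(V, J) = J + 3 = 3 + J)
m(U, y) = -9/2 + y/2
t = 56975 (t = 48847 + 8128 = 56975)
m(A(q(-2, j), -16), G(-2))/t = (-9/2 + (½)*2)/56975 = (-9/2 + 1)*(1/56975) = -7/2*1/56975 = -7/113950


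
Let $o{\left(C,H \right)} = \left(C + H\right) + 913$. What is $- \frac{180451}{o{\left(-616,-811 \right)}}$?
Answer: $\frac{180451}{514} \approx 351.07$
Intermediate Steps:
$o{\left(C,H \right)} = 913 + C + H$
$- \frac{180451}{o{\left(-616,-811 \right)}} = - \frac{180451}{913 - 616 - 811} = - \frac{180451}{-514} = \left(-180451\right) \left(- \frac{1}{514}\right) = \frac{180451}{514}$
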